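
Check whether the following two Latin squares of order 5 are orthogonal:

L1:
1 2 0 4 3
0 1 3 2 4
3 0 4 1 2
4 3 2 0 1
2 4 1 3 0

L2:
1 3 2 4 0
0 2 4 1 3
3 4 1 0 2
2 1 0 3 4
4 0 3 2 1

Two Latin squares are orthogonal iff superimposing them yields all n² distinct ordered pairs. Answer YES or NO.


Form the n² = 25 superimposed pairs (L1[i][j], L2[i][j]), row by row (rows and columns indexed from 0):
row 0: (1,1) (2,3) (0,2) (4,4) (3,0)
row 1: (0,0) (1,2) (3,4) (2,1) (4,3)
row 2: (3,3) (0,4) (4,1) (1,0) (2,2)
row 3: (4,2) (3,1) (2,0) (0,3) (1,4)
row 4: (2,4) (4,0) (1,3) (3,2) (0,1)
Orthogonality requires all 25 pairs distinct.
Check by first coordinate: for each symbol s of L1, list the L2 entries in the n cells where L1 = s; they must all differ.
  L1 = 0: L2 entries (in reading order) 2, 0, 4, 3, 1 — all 5 distinct ✓
  L1 = 1: L2 entries (in reading order) 1, 2, 0, 4, 3 — all 5 distinct ✓
  L1 = 2: L2 entries (in reading order) 3, 1, 2, 0, 4 — all 5 distinct ✓
  L1 = 3: L2 entries (in reading order) 0, 4, 3, 1, 2 — all 5 distinct ✓
  L1 = 4: L2 entries (in reading order) 4, 3, 1, 2, 0 — all 5 distinct ✓
Every symbol of L1 meets every symbol of L2 exactly once, so all 25 pairs are distinct (25 of 25).
Conclusion: YES.

YES


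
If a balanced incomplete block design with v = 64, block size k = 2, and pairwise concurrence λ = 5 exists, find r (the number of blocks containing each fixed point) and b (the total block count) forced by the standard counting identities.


Any 2-(v, k, λ) BIBD satisfies two necessary conditions:
  (i)  Each point sits in r blocks, and counting incidences through any fixed point gives r(k − 1) = λ(v − 1), so r = λ(v − 1)/(k − 1).
  (ii) Total incidences bk = vr, so b = vr/k.
Step 1: r = λ(v − 1)/(k − 1) = 5·(64 − 1)/(2 − 1) = 5·63/1 = 315/1 = 315.
Step 2: b = vr/k = 64·315/2 = 20160/2 = 10080.
Check integrality: r = 315 ∈ Z ✓, b = 10080 ∈ Z ✓.
(These identities are necessary conditions: they determine r and b for any design with these parameters, but do not by themselves prove that one exists.)

r = 315, b = 10080.


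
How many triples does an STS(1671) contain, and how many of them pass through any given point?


An STS(v) is a 2-(v, 3, 1) BIBD: block size k = 3, λ = 1.
Replication: r(k − 1) = λ(v − 1) ⇒ r·2 = 1671 − 1 = 1670 ⇒ r = 835.
Block count: bk = vr ⇒ b·3 = 1671·835 = 1395285 ⇒ b = 465095.

r = 835, b = 465095.


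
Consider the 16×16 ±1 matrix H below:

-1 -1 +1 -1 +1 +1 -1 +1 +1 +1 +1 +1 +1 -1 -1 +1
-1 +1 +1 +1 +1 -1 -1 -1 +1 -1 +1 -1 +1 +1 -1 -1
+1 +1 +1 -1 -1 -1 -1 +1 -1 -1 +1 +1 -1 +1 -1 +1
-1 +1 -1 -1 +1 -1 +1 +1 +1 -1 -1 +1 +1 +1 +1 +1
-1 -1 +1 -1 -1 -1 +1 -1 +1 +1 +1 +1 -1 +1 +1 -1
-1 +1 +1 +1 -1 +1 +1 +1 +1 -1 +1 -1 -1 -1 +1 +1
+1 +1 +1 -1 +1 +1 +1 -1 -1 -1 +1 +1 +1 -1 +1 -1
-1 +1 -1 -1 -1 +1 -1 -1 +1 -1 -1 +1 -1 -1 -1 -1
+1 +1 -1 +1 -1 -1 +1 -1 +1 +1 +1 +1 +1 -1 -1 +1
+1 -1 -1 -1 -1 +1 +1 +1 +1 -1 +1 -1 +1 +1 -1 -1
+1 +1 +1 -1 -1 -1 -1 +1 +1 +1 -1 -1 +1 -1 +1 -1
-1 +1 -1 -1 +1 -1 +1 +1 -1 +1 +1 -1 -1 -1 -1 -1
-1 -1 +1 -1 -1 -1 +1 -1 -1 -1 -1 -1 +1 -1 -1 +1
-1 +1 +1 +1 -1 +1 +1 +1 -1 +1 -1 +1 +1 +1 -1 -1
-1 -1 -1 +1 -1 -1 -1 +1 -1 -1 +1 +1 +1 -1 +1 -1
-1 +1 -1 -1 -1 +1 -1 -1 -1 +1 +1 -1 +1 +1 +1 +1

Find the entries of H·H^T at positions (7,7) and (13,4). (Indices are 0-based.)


Row 4 of H: [-1, -1, 1, -1, -1, -1, 1, -1, 1, 1, 1, 1, -1, 1, 1, -1].
Row 7 of H: [-1, 1, -1, -1, -1, 1, -1, -1, 1, -1, -1, 1, -1, -1, -1, -1].
Row 13 of H: [-1, 1, 1, 1, -1, 1, 1, 1, -1, 1, -1, 1, 1, 1, -1, -1].
(H·H^T)[7][7] = Σ_j H[7][j]·H[7][j] = (-1)² + (1)² + (-1)² + (-1)² + (-1)² + (1)² + (-1)² + (-1)² + (1)² + (-1)² + (-1)² + (1)² + (-1)² + (-1)² + (-1)² + (-1)² = 1 + 1 + 1 + 1 + 1 + 1 + 1 + 1 + 1 + 1 + 1 + 1 + 1 + 1 + 1 + 1 = 16.
(H·H^T)[13][4] = Σ_j H[13][j]·H[4][j] = (-1)·(-1) + (1)·(-1) + (1)·(1) + (1)·(-1) + (-1)·(-1) + (1)·(-1) + (1)·(1) + (1)·(-1) + (-1)·(1) + (1)·(1) + (-1)·(1) + (1)·(1) + (1)·(-1) + (1)·(1) + (-1)·(1) + (-1)·(-1) = 1 + -1 + 1 + -1 + 1 + -1 + 1 + -1 + -1 + 1 + -1 + 1 + -1 + 1 + -1 + 1 = 0.
So rows 13 and 4 are orthogonal; the diagonal entry equals n = 16.

(7,7) entry = 16; (13,4) entry = 0.


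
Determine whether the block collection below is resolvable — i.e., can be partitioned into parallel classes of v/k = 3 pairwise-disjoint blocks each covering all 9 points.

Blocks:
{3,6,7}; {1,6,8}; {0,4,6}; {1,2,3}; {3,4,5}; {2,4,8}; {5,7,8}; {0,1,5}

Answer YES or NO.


v = 9, block size k = 3, number of blocks = 8.
For resolvability, blocks must partition into parallel classes of size v/k = 3.
Total blocks must therefore be a multiple of 3: 8 = 3·2 + 2 ⇒ not divisible ✗.
Resolvable? NO.

NO


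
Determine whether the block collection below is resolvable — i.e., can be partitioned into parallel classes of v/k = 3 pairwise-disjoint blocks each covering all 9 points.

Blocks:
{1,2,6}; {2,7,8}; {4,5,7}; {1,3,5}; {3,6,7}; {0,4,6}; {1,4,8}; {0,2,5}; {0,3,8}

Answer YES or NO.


v = 9, block size k = 3, number of blocks = 9.
For resolvability, blocks must partition into parallel classes of size v/k = 3.
Total blocks must therefore be a multiple of 3: 9 = 3·3 + 0 ⇒ divisible ✓.
Greedy packing gives 3 candidate class(es). Each should be a full parallel class (size 3, covers all 9 points).
  Class 1 (3 blocks): {1,2,6}; {4,5,7}; {0,3,8}. Points covered: [0, 1, 2, 3, 4, 5, 6, 7, 8].
  Class 2 (3 blocks): {2,7,8}; {1,3,5}; {0,4,6}. Points covered: [0, 1, 2, 3, 4, 5, 6, 7, 8].
  Class 3 (3 blocks): {3,6,7}; {1,4,8}; {0,2,5}. Points covered: [0, 1, 2, 3, 4, 5, 6, 7, 8].
All classes full (size 3)? YES. All classes cover every point? YES.
Resolvable? YES.

YES


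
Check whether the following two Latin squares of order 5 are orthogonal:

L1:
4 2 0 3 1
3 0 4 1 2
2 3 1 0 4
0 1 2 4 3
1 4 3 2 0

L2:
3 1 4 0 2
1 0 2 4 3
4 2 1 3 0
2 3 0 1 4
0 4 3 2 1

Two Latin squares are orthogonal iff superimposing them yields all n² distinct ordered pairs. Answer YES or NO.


Form the n² = 25 superimposed pairs (L1[i][j], L2[i][j]), row by row (rows and columns indexed from 0):
row 0: (4,3) (2,1) (0,4) (3,0) (1,2)
row 1: (3,1) (0,0) (4,2) (1,4) (2,3)
row 2: (2,4) (3,2) (1,1) (0,3) (4,0)
row 3: (0,2) (1,3) (2,0) (4,1) (3,4)
row 4: (1,0) (4,4) (3,3) (2,2) (0,1)
Orthogonality requires all 25 pairs distinct.
Check by first coordinate: for each symbol s of L1, list the L2 entries in the n cells where L1 = s; they must all differ.
  L1 = 0: L2 entries (in reading order) 4, 0, 3, 2, 1 — all 5 distinct ✓
  L1 = 1: L2 entries (in reading order) 2, 4, 1, 3, 0 — all 5 distinct ✓
  L1 = 2: L2 entries (in reading order) 1, 3, 4, 0, 2 — all 5 distinct ✓
  L1 = 3: L2 entries (in reading order) 0, 1, 2, 4, 3 — all 5 distinct ✓
  L1 = 4: L2 entries (in reading order) 3, 2, 0, 1, 4 — all 5 distinct ✓
Every symbol of L1 meets every symbol of L2 exactly once, so all 25 pairs are distinct (25 of 25).
Conclusion: YES.

YES


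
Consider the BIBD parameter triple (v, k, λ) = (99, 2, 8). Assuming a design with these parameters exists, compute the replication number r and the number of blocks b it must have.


Any 2-(v, k, λ) BIBD satisfies two necessary conditions:
  (i)  Each point sits in r blocks, and counting incidences through any fixed point gives r(k − 1) = λ(v − 1), so r = λ(v − 1)/(k − 1).
  (ii) Total incidences bk = vr, so b = vr/k.
Step 1: r = λ(v − 1)/(k − 1) = 8·(99 − 1)/(2 − 1) = 8·98/1 = 784/1 = 784.
Step 2: b = vr/k = 99·784/2 = 77616/2 = 38808.
Check integrality: r = 784 ∈ Z ✓, b = 38808 ∈ Z ✓.
(These identities are necessary conditions: they determine r and b for any design with these parameters, but do not by themselves prove that one exists.)

r = 784, b = 38808.


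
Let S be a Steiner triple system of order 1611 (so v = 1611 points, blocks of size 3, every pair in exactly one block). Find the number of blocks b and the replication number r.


An STS(v) is a 2-(v, 3, 1) BIBD: block size k = 3, λ = 1.
Replication: r(k − 1) = λ(v − 1) ⇒ r·2 = 1611 − 1 = 1610 ⇒ r = 805.
Block count: bk = vr ⇒ b·3 = 1611·805 = 1296855 ⇒ b = 432285.
(Check via b = v(v − 1)/6 = 1611·1610/6 = 2593710/6 = 432285.)

r = 805, b = 432285.


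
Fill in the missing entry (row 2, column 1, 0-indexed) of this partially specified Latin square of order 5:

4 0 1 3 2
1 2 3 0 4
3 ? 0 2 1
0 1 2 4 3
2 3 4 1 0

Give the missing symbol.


Row 2 contains symbols [0, 1, 2, 3] — missing [4].
Column 1 contains symbols [0, 1, 2, 3] — missing [4].
The missing symbol must appear in both missing sets; intersection = [4].
Therefore the hidden value is 4.

Missing value = 4.


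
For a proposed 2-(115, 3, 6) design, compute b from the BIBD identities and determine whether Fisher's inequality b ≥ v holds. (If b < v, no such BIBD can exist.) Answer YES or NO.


b = λv(v − 1)/(k(k − 1)) = 6·115·114/(3·2) = 78660/6 = 13110.
Compare with v = 115: b ≥ v, so Fisher's inequality holds.

YES


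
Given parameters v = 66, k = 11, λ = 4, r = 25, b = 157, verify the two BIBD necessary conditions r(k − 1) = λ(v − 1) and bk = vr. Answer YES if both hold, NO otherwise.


Condition (i): r(k − 1) = 25·10 = 250; λ(v − 1) = 4·65 = 260. Match? NO.
Condition (ii): bk = 157·11 = 1727; vr = 66·25 = 1650. Match? NO.
Both conditions hold? NO.

NO


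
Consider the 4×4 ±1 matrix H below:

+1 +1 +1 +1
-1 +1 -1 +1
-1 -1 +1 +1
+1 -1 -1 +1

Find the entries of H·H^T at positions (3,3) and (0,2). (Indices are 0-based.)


Row 0 of H: [1, 1, 1, 1].
Row 2 of H: [-1, -1, 1, 1].
Row 3 of H: [1, -1, -1, 1].
(H·H^T)[3][3] = Σ_j H[3][j]·H[3][j] = (1)² + (-1)² + (-1)² + (1)² = 1 + 1 + 1 + 1 = 4.
(H·H^T)[0][2] = Σ_j H[0][j]·H[2][j] = (1)·(-1) + (1)·(-1) + (1)·(1) + (1)·(1) = -1 + -1 + 1 + 1 = 0.
So rows 0 and 2 are orthogonal; the diagonal entry equals n = 4.

(3,3) entry = 4; (0,2) entry = 0.


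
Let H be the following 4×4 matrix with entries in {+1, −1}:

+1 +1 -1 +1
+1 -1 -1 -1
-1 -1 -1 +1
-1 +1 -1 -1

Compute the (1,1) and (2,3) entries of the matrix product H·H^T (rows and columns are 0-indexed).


Row 1 of H: [1, -1, -1, -1].
Row 2 of H: [-1, -1, -1, 1].
Row 3 of H: [-1, 1, -1, -1].
(H·H^T)[1][1] = Σ_j H[1][j]·H[1][j] = (1)² + (-1)² + (-1)² + (-1)² = 1 + 1 + 1 + 1 = 4.
(H·H^T)[2][3] = Σ_j H[2][j]·H[3][j] = (-1)·(-1) + (-1)·(1) + (-1)·(-1) + (1)·(-1) = 1 + -1 + 1 + -1 = 0.
So rows 2 and 3 are orthogonal; the diagonal entry equals n = 4.

(1,1) entry = 4; (2,3) entry = 0.


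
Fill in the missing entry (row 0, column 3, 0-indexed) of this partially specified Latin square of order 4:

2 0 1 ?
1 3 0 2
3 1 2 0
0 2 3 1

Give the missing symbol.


Row 0 contains symbols [0, 1, 2] — missing [3].
Column 3 contains symbols [0, 1, 2] — missing [3].
The missing symbol must appear in both missing sets; intersection = [3].
Therefore the hidden value is 3.

Missing value = 3.


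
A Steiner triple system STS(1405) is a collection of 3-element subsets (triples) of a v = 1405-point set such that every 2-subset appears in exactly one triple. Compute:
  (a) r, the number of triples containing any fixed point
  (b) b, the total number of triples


An STS(v) is a 2-(v, 3, 1) BIBD: block size k = 3, λ = 1.
Replication: r(k − 1) = λ(v − 1) ⇒ r·2 = 1405 − 1 = 1404 ⇒ r = 702.
Block count: b = v(v − 1)/6 = 1405·1404/6 = 1972620/6 = 328770.
(Check via bk = vr: 328770·3 = 986310 = 1405·702 = 986310 ✓.)

r = 702, b = 328770.


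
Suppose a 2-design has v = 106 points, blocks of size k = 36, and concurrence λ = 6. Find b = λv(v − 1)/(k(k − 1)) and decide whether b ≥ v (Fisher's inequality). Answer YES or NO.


b = λv(v − 1)/(k(k − 1)) = 6·106·105/(36·35) = 66780/1260 = 53.
Compare with v = 106: b < v, so Fisher's inequality fails.

NO


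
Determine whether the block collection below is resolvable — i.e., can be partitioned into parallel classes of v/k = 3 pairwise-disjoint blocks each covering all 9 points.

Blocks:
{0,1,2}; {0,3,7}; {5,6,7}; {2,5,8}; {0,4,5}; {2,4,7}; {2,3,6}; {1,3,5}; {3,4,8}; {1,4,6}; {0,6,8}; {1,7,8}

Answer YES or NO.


v = 9, block size k = 3, number of blocks = 12.
For resolvability, blocks must partition into parallel classes of size v/k = 3.
Total blocks must therefore be a multiple of 3: 12 = 3·4 + 0 ⇒ divisible ✓.
Greedy packing gives 4 candidate class(es). Each should be a full parallel class (size 3, covers all 9 points).
  Class 1 (3 blocks): {0,1,2}; {5,6,7}; {3,4,8}. Points covered: [0, 1, 2, 3, 4, 5, 6, 7, 8].
  Class 2 (3 blocks): {0,3,7}; {2,5,8}; {1,4,6}. Points covered: [0, 1, 2, 3, 4, 5, 6, 7, 8].
  Class 3 (3 blocks): {0,4,5}; {2,3,6}; {1,7,8}. Points covered: [0, 1, 2, 3, 4, 5, 6, 7, 8].
  Class 4 (3 blocks): {2,4,7}; {1,3,5}; {0,6,8}. Points covered: [0, 1, 2, 3, 4, 5, 6, 7, 8].
All classes full (size 3)? YES. All classes cover every point? YES.
Resolvable? YES.

YES


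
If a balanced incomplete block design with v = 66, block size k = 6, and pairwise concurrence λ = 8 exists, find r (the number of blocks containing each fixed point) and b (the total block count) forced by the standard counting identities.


Any 2-(v, k, λ) BIBD satisfies two necessary conditions:
  (i)  Each point sits in r blocks, and counting incidences through any fixed point gives r(k − 1) = λ(v − 1), so r = λ(v − 1)/(k − 1).
  (ii) Total incidences bk = vr, so b = vr/k.
Step 1: r = λ(v − 1)/(k − 1) = 8·(66 − 1)/(6 − 1) = 8·65/5 = 520/5 = 104.
Step 2: b = vr/k = 66·104/6 = 6864/6 = 1144.
Check integrality: r = 104 ∈ Z ✓, b = 1144 ∈ Z ✓.
(These identities are necessary conditions: they determine r and b for any design with these parameters, but do not by themselves prove that one exists.)

r = 104, b = 1144.


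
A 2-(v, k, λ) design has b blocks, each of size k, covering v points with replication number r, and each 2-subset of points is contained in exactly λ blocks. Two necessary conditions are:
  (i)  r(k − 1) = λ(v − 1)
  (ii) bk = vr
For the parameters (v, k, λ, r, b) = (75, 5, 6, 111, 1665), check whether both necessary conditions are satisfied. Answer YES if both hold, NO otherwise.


Condition (i): r(k − 1) = 111·4 = 444; λ(v − 1) = 6·74 = 444. Match? YES.
Condition (ii): bk = 1665·5 = 8325; vr = 75·111 = 8325. Match? YES.
Both conditions hold? YES.

YES


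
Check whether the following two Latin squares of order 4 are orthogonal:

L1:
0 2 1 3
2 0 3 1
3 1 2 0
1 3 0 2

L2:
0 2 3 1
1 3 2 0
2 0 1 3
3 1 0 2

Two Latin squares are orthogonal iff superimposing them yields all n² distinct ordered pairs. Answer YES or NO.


Form the n² = 16 superimposed pairs (L1[i][j], L2[i][j]), row by row (rows and columns indexed from 0):
row 0: (0,0) (2,2) (1,3) (3,1)
row 1: (2,1) (0,3) (3,2) (1,0)
row 2: (3,2) (1,0) (2,1) (0,3)
row 3: (1,3) (3,1) (0,0) (2,2)
Orthogonality requires all 16 pairs distinct.
But the pair (3,2) repeats: cell (1,2) has L1 = 3, L2 = 2, and cell (2,0) has L1 = 3, L2 = 2.
A repeated pair means some other pair never occurs (only 8 distinct pairs out of 16), so the squares are not orthogonal.
Conclusion: NO.

NO


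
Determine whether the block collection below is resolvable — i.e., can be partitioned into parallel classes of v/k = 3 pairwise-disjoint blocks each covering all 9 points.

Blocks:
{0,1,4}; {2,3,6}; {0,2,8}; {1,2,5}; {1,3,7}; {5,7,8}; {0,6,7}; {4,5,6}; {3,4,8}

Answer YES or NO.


v = 9, block size k = 3, number of blocks = 9.
For resolvability, blocks must partition into parallel classes of size v/k = 3.
Total blocks must therefore be a multiple of 3: 9 = 3·3 + 0 ⇒ divisible ✓.
Greedy packing gives 3 candidate class(es). Each should be a full parallel class (size 3, covers all 9 points).
  Class 1 (3 blocks): {0,1,4}; {2,3,6}; {5,7,8}. Points covered: [0, 1, 2, 3, 4, 5, 6, 7, 8].
  Class 2 (3 blocks): {0,2,8}; {1,3,7}; {4,5,6}. Points covered: [0, 1, 2, 3, 4, 5, 6, 7, 8].
  Class 3 (3 blocks): {1,2,5}; {0,6,7}; {3,4,8}. Points covered: [0, 1, 2, 3, 4, 5, 6, 7, 8].
All classes full (size 3)? YES. All classes cover every point? YES.
Resolvable? YES.

YES


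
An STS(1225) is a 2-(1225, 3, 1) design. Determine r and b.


An STS(v) is a 2-(v, 3, 1) BIBD: block size k = 3, λ = 1.
Replication: r(k − 1) = λ(v − 1) ⇒ r·2 = 1225 − 1 = 1224 ⇒ r = 612.
Block count: bk = vr ⇒ b·3 = 1225·612 = 749700 ⇒ b = 249900.
(Check via b = v(v − 1)/6 = 1225·1224/6 = 1499400/6 = 249900.)

r = 612, b = 249900.


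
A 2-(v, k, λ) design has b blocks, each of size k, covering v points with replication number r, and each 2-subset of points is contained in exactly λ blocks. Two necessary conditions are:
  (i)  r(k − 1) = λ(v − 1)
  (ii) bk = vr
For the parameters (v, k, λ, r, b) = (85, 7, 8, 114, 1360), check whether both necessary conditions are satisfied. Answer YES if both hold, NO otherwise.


Condition (i): r(k − 1) = 114·6 = 684; λ(v − 1) = 8·84 = 672. Match? NO.
Condition (ii): bk = 1360·7 = 9520; vr = 85·114 = 9690. Match? NO.
Both conditions hold? NO.

NO


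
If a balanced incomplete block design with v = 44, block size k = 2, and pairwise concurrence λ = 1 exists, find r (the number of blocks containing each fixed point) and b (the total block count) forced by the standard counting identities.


Any 2-(v, k, λ) BIBD satisfies two necessary conditions:
  (i)  Each point sits in r blocks, and counting incidences through any fixed point gives r(k − 1) = λ(v − 1), so r = λ(v − 1)/(k − 1).
  (ii) Total incidences bk = vr, so b = vr/k.
Step 1: r = λ(v − 1)/(k − 1) = 1·(44 − 1)/(2 − 1) = 1·43/1 = 43/1 = 43.
Step 2: b = vr/k = 44·43/2 = 1892/2 = 946.
Check integrality: r = 43 ∈ Z ✓, b = 946 ∈ Z ✓.
(These identities are necessary conditions: they determine r and b for any design with these parameters, but do not by themselves prove that one exists.)

r = 43, b = 946.


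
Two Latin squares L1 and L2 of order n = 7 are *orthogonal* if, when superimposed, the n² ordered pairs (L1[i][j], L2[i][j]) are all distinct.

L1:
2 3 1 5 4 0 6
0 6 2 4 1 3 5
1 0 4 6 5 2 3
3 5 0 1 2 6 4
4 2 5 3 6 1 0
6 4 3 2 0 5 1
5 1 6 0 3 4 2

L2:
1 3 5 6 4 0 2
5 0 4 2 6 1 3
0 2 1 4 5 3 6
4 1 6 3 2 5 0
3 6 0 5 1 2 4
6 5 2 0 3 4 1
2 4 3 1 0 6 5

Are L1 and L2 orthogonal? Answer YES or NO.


Form the n² = 49 superimposed pairs (L1[i][j], L2[i][j]), row by row (rows and columns indexed from 0):
row 0: (2,1) (3,3) (1,5) (5,6) (4,4) (0,0) (6,2)
row 1: (0,5) (6,0) (2,4) (4,2) (1,6) (3,1) (5,3)
row 2: (1,0) (0,2) (4,1) (6,4) (5,5) (2,3) (3,6)
row 3: (3,4) (5,1) (0,6) (1,3) (2,2) (6,5) (4,0)
row 4: (4,3) (2,6) (5,0) (3,5) (6,1) (1,2) (0,4)
row 5: (6,6) (4,5) (3,2) (2,0) (0,3) (5,4) (1,1)
row 6: (5,2) (1,4) (6,3) (0,1) (3,0) (4,6) (2,5)
Orthogonality requires all 49 pairs distinct.
Check by first coordinate: for each symbol s of L1, list the L2 entries in the n cells where L1 = s; they must all differ.
  L1 = 0: L2 entries (in reading order) 0, 5, 2, 6, 4, 3, 1 — all 7 distinct ✓
  L1 = 1: L2 entries (in reading order) 5, 6, 0, 3, 2, 1, 4 — all 7 distinct ✓
  L1 = 2: L2 entries (in reading order) 1, 4, 3, 2, 6, 0, 5 — all 7 distinct ✓
  L1 = 3: L2 entries (in reading order) 3, 1, 6, 4, 5, 2, 0 — all 7 distinct ✓
  L1 = 4: L2 entries (in reading order) 4, 2, 1, 0, 3, 5, 6 — all 7 distinct ✓
  L1 = 5: L2 entries (in reading order) 6, 3, 5, 1, 0, 4, 2 — all 7 distinct ✓
  L1 = 6: L2 entries (in reading order) 2, 0, 4, 5, 1, 6, 3 — all 7 distinct ✓
Every symbol of L1 meets every symbol of L2 exactly once, so all 49 pairs are distinct (49 of 49).
Conclusion: YES.

YES


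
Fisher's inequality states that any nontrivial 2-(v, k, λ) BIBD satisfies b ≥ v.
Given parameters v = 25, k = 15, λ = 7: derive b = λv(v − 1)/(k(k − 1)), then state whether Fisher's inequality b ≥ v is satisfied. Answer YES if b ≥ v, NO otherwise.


b = λv(v − 1)/(k(k − 1)) = 7·25·24/(15·14) = 4200/210 = 20.
Compare with v = 25: b < v, so Fisher's inequality fails.

NO


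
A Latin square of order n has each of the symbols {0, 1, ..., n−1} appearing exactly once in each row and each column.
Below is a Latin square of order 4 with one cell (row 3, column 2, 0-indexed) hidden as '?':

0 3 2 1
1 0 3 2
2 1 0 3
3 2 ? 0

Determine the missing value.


Row 3 contains symbols [0, 2, 3] — missing [1].
Column 2 contains symbols [0, 2, 3] — missing [1].
The missing symbol must appear in both missing sets; intersection = [1].
Therefore the hidden value is 1.

Missing value = 1.


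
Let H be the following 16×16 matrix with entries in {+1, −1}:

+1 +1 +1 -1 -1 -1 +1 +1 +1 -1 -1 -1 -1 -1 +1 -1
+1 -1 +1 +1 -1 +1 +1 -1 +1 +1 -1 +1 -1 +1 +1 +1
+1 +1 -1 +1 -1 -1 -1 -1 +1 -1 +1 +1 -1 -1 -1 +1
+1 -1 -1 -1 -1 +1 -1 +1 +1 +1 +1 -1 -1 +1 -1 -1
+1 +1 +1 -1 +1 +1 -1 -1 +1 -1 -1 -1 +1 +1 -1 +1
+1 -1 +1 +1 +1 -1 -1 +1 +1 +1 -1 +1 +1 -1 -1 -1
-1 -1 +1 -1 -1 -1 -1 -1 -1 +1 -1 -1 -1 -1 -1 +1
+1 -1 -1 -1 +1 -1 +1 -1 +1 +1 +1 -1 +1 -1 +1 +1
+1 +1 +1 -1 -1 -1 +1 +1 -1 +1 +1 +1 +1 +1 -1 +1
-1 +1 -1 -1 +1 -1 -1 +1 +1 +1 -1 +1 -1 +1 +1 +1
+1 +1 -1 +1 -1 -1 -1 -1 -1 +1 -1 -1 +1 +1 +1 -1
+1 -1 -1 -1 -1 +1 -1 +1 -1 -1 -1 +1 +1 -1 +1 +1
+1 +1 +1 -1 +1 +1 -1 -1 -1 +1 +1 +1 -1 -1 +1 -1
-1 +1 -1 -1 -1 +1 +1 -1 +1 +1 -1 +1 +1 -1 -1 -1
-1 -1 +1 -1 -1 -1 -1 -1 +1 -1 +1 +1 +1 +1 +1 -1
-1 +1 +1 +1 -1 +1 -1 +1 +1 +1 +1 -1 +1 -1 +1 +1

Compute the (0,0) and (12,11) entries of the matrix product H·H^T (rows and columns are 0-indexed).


Row 0 of H: [1, 1, 1, -1, -1, -1, 1, 1, 1, -1, -1, -1, -1, -1, 1, -1].
Row 11 of H: [1, -1, -1, -1, -1, 1, -1, 1, -1, -1, -1, 1, 1, -1, 1, 1].
Row 12 of H: [1, 1, 1, -1, 1, 1, -1, -1, -1, 1, 1, 1, -1, -1, 1, -1].
(H·H^T)[0][0] = Σ_j H[0][j]·H[0][j] = (1)² + (1)² + (1)² + (-1)² + (-1)² + (-1)² + (1)² + (1)² + (1)² + (-1)² + (-1)² + (-1)² + (-1)² + (-1)² + (1)² + (-1)² = 1 + 1 + 1 + 1 + 1 + 1 + 1 + 1 + 1 + 1 + 1 + 1 + 1 + 1 + 1 + 1 = 16.
(H·H^T)[12][11] = Σ_j H[12][j]·H[11][j] = (1)·(1) + (1)·(-1) + (1)·(-1) + (-1)·(-1) + (1)·(-1) + (1)·(1) + (-1)·(-1) + (-1)·(1) + (-1)·(-1) + (1)·(-1) + (1)·(-1) + (1)·(1) + (-1)·(1) + (-1)·(-1) + (1)·(1) + (-1)·(1) = 1 + -1 + -1 + 1 + -1 + 1 + 1 + -1 + 1 + -1 + -1 + 1 + -1 + 1 + 1 + -1 = 0.
So rows 12 and 11 are orthogonal; the diagonal entry equals n = 16.

(0,0) entry = 16; (12,11) entry = 0.


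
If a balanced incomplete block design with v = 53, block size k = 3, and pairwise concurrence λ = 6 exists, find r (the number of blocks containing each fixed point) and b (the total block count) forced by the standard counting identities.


Any 2-(v, k, λ) BIBD satisfies two necessary conditions:
  (i)  Each point sits in r blocks, and counting incidences through any fixed point gives r(k − 1) = λ(v − 1), so r = λ(v − 1)/(k − 1).
  (ii) Total incidences bk = vr, so b = vr/k.
Step 1: r = λ(v − 1)/(k − 1) = 6·(53 − 1)/(3 − 1) = 6·52/2 = 312/2 = 156.
Step 2: b = vr/k = 53·156/3 = 8268/3 = 2756.
Check integrality: r = 156 ∈ Z ✓, b = 2756 ∈ Z ✓.
(These identities are necessary conditions: they determine r and b for any design with these parameters, but do not by themselves prove that one exists.)

r = 156, b = 2756.


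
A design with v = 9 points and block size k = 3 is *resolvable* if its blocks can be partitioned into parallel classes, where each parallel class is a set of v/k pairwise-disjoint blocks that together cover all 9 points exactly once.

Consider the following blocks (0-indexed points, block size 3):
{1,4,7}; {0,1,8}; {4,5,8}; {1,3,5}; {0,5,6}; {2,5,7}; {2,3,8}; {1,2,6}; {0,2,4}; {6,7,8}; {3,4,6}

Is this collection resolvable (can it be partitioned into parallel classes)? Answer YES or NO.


v = 9, block size k = 3, number of blocks = 11.
For resolvability, blocks must partition into parallel classes of size v/k = 3.
Total blocks must therefore be a multiple of 3: 11 = 3·3 + 2 ⇒ not divisible ✗.
Resolvable? NO.

NO


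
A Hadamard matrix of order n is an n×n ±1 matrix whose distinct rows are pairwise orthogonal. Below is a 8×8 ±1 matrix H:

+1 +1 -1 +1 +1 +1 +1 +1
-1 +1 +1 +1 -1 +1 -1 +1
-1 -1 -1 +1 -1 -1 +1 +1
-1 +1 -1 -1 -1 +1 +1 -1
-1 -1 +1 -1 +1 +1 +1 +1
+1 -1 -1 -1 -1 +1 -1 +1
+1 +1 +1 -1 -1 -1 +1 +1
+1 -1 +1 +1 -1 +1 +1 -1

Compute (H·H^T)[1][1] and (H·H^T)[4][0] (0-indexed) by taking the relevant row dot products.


Row 0 of H: [1, 1, -1, 1, 1, 1, 1, 1].
Row 1 of H: [-1, 1, 1, 1, -1, 1, -1, 1].
Row 4 of H: [-1, -1, 1, -1, 1, 1, 1, 1].
(H·H^T)[1][1] = Σ_j H[1][j]·H[1][j] = (-1)² + (1)² + (1)² + (1)² + (-1)² + (1)² + (-1)² + (1)² = 1 + 1 + 1 + 1 + 1 + 1 + 1 + 1 = 8.
(H·H^T)[4][0] = Σ_j H[4][j]·H[0][j] = (-1)·(1) + (-1)·(1) + (1)·(-1) + (-1)·(1) + (1)·(1) + (1)·(1) + (1)·(1) + (1)·(1) = -1 + -1 + -1 + -1 + 1 + 1 + 1 + 1 = 0.
So rows 4 and 0 are orthogonal; the diagonal entry equals n = 8.

(1,1) entry = 8; (4,0) entry = 0.


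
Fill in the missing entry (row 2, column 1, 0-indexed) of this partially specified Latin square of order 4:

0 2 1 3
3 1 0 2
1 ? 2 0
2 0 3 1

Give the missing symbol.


Row 2 contains symbols [0, 1, 2] — missing [3].
Column 1 contains symbols [0, 1, 2] — missing [3].
The missing symbol must appear in both missing sets; intersection = [3].
Therefore the hidden value is 3.

Missing value = 3.


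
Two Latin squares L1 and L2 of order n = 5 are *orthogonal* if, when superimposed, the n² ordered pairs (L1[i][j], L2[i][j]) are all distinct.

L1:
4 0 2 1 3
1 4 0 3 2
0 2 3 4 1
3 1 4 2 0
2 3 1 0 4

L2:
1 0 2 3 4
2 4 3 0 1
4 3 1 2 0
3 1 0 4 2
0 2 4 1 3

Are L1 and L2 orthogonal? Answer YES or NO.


Form the n² = 25 superimposed pairs (L1[i][j], L2[i][j]), row by row (rows and columns indexed from 0):
row 0: (4,1) (0,0) (2,2) (1,3) (3,4)
row 1: (1,2) (4,4) (0,3) (3,0) (2,1)
row 2: (0,4) (2,3) (3,1) (4,2) (1,0)
row 3: (3,3) (1,1) (4,0) (2,4) (0,2)
row 4: (2,0) (3,2) (1,4) (0,1) (4,3)
Orthogonality requires all 25 pairs distinct.
Check by first coordinate: for each symbol s of L1, list the L2 entries in the n cells where L1 = s; they must all differ.
  L1 = 0: L2 entries (in reading order) 0, 3, 4, 2, 1 — all 5 distinct ✓
  L1 = 1: L2 entries (in reading order) 3, 2, 0, 1, 4 — all 5 distinct ✓
  L1 = 2: L2 entries (in reading order) 2, 1, 3, 4, 0 — all 5 distinct ✓
  L1 = 3: L2 entries (in reading order) 4, 0, 1, 3, 2 — all 5 distinct ✓
  L1 = 4: L2 entries (in reading order) 1, 4, 2, 0, 3 — all 5 distinct ✓
Every symbol of L1 meets every symbol of L2 exactly once, so all 25 pairs are distinct (25 of 25).
Conclusion: YES.

YES


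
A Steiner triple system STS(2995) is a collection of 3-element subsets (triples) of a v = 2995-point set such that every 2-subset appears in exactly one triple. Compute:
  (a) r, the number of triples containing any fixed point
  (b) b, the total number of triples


An STS(v) is a 2-(v, 3, 1) BIBD: block size k = 3, λ = 1.
Replication: r(k − 1) = λ(v − 1) ⇒ r·2 = 2995 − 1 = 2994 ⇒ r = 1497.
Block count: b = v(v − 1)/6 = 2995·2994/6 = 8967030/6 = 1494505.

r = 1497, b = 1494505.


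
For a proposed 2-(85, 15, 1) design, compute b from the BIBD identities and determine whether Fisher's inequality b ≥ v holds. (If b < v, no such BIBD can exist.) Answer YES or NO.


b = λv(v − 1)/(k(k − 1)) = 1·85·84/(15·14) = 7140/210 = 34.
Compare with v = 85: b < v, so Fisher's inequality fails.

NO


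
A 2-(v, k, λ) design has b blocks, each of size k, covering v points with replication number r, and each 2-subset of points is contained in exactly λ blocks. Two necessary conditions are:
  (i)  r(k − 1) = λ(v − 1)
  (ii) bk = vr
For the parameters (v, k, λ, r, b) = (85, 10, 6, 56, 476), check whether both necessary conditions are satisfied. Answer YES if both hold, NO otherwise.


Condition (i): r(k − 1) = 56·9 = 504; λ(v − 1) = 6·84 = 504. Match? YES.
Condition (ii): bk = 476·10 = 4760; vr = 85·56 = 4760. Match? YES.
Both conditions hold? YES.

YES


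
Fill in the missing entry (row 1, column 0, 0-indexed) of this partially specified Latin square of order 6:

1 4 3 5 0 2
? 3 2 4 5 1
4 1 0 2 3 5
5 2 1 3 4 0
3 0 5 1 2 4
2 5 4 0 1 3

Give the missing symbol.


Row 1 contains symbols [1, 2, 3, 4, 5] — missing [0].
Column 0 contains symbols [1, 2, 3, 4, 5] — missing [0].
The missing symbol must appear in both missing sets; intersection = [0].
Therefore the hidden value is 0.

Missing value = 0.


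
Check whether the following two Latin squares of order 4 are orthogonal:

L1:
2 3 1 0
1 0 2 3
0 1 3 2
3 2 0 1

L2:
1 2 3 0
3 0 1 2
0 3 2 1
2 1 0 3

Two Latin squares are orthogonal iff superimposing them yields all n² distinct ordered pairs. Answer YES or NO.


Form the n² = 16 superimposed pairs (L1[i][j], L2[i][j]), row by row (rows and columns indexed from 0):
row 0: (2,1) (3,2) (1,3) (0,0)
row 1: (1,3) (0,0) (2,1) (3,2)
row 2: (0,0) (1,3) (3,2) (2,1)
row 3: (3,2) (2,1) (0,0) (1,3)
Orthogonality requires all 16 pairs distinct.
But the pair (1,3) repeats: cell (0,2) has L1 = 1, L2 = 3, and cell (1,0) has L1 = 1, L2 = 3.
A repeated pair means some other pair never occurs (only 4 distinct pairs out of 16), so the squares are not orthogonal.
Conclusion: NO.

NO


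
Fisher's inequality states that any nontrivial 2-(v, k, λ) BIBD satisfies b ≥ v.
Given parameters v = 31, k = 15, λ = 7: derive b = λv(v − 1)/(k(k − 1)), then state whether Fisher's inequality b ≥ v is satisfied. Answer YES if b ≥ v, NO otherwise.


b = λv(v − 1)/(k(k − 1)) = 7·31·30/(15·14) = 6510/210 = 31.
Compare with v = 31: b ≥ v, so Fisher's inequality holds.

YES


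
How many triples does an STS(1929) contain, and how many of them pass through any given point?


An STS(v) is a 2-(v, 3, 1) BIBD: block size k = 3, λ = 1.
Replication: r(k − 1) = λ(v − 1) ⇒ r·2 = 1929 − 1 = 1928 ⇒ r = 964.
Block count: b = v(v − 1)/6 = 1929·1928/6 = 3719112/6 = 619852.

r = 964, b = 619852.


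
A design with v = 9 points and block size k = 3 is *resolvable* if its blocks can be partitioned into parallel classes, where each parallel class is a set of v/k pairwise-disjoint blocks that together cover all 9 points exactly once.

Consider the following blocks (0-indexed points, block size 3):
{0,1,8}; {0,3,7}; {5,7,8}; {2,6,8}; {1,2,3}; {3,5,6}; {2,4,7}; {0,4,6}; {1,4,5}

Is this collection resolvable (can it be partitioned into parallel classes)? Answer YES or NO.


v = 9, block size k = 3, number of blocks = 9.
For resolvability, blocks must partition into parallel classes of size v/k = 3.
Total blocks must therefore be a multiple of 3: 9 = 3·3 + 0 ⇒ divisible ✓.
Greedy packing gives 3 candidate class(es). Each should be a full parallel class (size 3, covers all 9 points).
  Class 1 (3 blocks): {0,1,8}; {3,5,6}; {2,4,7}. Points covered: [0, 1, 2, 3, 4, 5, 6, 7, 8].
  Class 2 (3 blocks): {0,3,7}; {2,6,8}; {1,4,5}. Points covered: [0, 1, 2, 3, 4, 5, 6, 7, 8].
  Class 3 (3 blocks): {5,7,8}; {1,2,3}; {0,4,6}. Points covered: [0, 1, 2, 3, 4, 5, 6, 7, 8].
All classes full (size 3)? YES. All classes cover every point? YES.
Resolvable? YES.

YES


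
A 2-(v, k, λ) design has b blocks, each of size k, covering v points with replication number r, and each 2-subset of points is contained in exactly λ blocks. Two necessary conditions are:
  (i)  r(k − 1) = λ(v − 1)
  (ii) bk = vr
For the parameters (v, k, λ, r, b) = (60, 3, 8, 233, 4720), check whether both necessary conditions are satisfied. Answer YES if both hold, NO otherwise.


Condition (i): r(k − 1) = 233·2 = 466; λ(v − 1) = 8·59 = 472. Match? NO.
Condition (ii): bk = 4720·3 = 14160; vr = 60·233 = 13980. Match? NO.
Both conditions hold? NO.

NO


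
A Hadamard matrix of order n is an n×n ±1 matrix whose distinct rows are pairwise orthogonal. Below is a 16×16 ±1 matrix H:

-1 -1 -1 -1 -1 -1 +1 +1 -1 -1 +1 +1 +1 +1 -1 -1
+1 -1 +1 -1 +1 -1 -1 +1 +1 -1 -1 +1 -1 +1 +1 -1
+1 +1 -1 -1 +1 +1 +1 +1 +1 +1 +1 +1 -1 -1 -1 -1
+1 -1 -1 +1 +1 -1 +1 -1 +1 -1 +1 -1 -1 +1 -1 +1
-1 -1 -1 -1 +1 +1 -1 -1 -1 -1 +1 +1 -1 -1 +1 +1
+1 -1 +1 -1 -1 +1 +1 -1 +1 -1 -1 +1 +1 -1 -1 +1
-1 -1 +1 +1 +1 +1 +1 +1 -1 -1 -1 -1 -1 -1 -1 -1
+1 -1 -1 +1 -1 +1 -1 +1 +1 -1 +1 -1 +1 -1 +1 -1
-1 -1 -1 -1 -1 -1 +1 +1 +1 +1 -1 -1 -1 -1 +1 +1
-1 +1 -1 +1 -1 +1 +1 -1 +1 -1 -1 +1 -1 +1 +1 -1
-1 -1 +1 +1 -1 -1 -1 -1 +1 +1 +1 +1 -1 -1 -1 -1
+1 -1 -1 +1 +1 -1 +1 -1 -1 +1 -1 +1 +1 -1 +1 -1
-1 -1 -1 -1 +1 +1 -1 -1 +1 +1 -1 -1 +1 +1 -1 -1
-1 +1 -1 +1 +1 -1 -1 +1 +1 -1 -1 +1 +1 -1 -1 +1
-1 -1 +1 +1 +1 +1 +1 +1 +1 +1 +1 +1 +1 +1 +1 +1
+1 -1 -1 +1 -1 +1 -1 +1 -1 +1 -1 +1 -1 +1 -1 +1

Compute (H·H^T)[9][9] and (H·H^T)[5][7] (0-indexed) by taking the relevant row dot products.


Row 5 of H: [1, -1, 1, -1, -1, 1, 1, -1, 1, -1, -1, 1, 1, -1, -1, 1].
Row 7 of H: [1, -1, -1, 1, -1, 1, -1, 1, 1, -1, 1, -1, 1, -1, 1, -1].
Row 9 of H: [-1, 1, -1, 1, -1, 1, 1, -1, 1, -1, -1, 1, -1, 1, 1, -1].
(H·H^T)[9][9] = Σ_j H[9][j]·H[9][j] = (-1)² + (1)² + (-1)² + (1)² + (-1)² + (1)² + (1)² + (-1)² + (1)² + (-1)² + (-1)² + (1)² + (-1)² + (1)² + (1)² + (-1)² = 1 + 1 + 1 + 1 + 1 + 1 + 1 + 1 + 1 + 1 + 1 + 1 + 1 + 1 + 1 + 1 = 16.
(H·H^T)[5][7] = Σ_j H[5][j]·H[7][j] = (1)·(1) + (-1)·(-1) + (1)·(-1) + (-1)·(1) + (-1)·(-1) + (1)·(1) + (1)·(-1) + (-1)·(1) + (1)·(1) + (-1)·(-1) + (-1)·(1) + (1)·(-1) + (1)·(1) + (-1)·(-1) + (-1)·(1) + (1)·(-1) = 1 + 1 + -1 + -1 + 1 + 1 + -1 + -1 + 1 + 1 + -1 + -1 + 1 + 1 + -1 + -1 = 0.
So rows 5 and 7 are orthogonal; the diagonal entry equals n = 16.

(9,9) entry = 16; (5,7) entry = 0.


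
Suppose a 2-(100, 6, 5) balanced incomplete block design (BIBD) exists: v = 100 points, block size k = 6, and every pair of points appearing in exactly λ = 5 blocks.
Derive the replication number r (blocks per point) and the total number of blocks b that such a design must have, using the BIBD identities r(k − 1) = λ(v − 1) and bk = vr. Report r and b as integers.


Any 2-(v, k, λ) BIBD satisfies two necessary conditions:
  (i)  Each point sits in r blocks, and counting incidences through any fixed point gives r(k − 1) = λ(v − 1), so r = λ(v − 1)/(k − 1).
  (ii) Total incidences bk = vr, so b = vr/k.
Step 1: r = λ(v − 1)/(k − 1) = 5·(100 − 1)/(6 − 1) = 5·99/5 = 495/5 = 99.
Step 2: b = vr/k = 100·99/6 = 9900/6 = 1650.
Check integrality: r = 99 ∈ Z ✓, b = 1650 ∈ Z ✓.
(These identities are necessary conditions: they determine r and b for any design with these parameters, but do not by themselves prove that one exists.)

r = 99, b = 1650.


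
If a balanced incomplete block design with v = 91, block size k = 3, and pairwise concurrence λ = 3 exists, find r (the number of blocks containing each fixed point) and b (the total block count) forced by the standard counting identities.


Any 2-(v, k, λ) BIBD satisfies two necessary conditions:
  (i)  Each point sits in r blocks, and counting incidences through any fixed point gives r(k − 1) = λ(v − 1), so r = λ(v − 1)/(k − 1).
  (ii) Total incidences bk = vr, so b = vr/k.
Step 1: r = λ(v − 1)/(k − 1) = 3·(91 − 1)/(3 − 1) = 3·90/2 = 270/2 = 135.
Step 2: b = vr/k = 91·135/3 = 12285/3 = 4095.
Check integrality: r = 135 ∈ Z ✓, b = 4095 ∈ Z ✓.
(These identities are necessary conditions: they determine r and b for any design with these parameters, but do not by themselves prove that one exists.)

r = 135, b = 4095.


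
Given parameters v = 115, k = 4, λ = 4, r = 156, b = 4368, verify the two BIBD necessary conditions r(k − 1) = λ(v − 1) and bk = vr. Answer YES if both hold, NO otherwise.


Condition (i): r(k − 1) = 156·3 = 468; λ(v − 1) = 4·114 = 456. Match? NO.
Condition (ii): bk = 4368·4 = 17472; vr = 115·156 = 17940. Match? NO.
Both conditions hold? NO.

NO


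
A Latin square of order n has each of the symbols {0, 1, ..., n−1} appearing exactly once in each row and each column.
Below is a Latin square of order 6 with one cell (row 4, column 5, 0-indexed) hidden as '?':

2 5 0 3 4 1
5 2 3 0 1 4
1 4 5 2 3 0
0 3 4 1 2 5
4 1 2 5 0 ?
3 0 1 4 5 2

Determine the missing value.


Row 4 contains symbols [0, 1, 2, 4, 5] — missing [3].
Column 5 contains symbols [0, 1, 2, 4, 5] — missing [3].
The missing symbol must appear in both missing sets; intersection = [3].
Therefore the hidden value is 3.

Missing value = 3.


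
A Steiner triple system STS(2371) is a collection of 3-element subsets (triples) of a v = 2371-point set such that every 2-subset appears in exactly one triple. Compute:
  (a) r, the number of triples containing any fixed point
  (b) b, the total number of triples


An STS(v) is a 2-(v, 3, 1) BIBD: block size k = 3, λ = 1.
Replication: r(k − 1) = λ(v − 1) ⇒ r·2 = 2371 − 1 = 2370 ⇒ r = 1185.
Block count: b = v(v − 1)/6 = 2371·2370/6 = 5619270/6 = 936545.

r = 1185, b = 936545.


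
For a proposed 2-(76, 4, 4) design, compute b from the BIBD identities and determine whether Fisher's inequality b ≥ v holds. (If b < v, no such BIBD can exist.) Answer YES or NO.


r = λ(v − 1)/(k − 1) = 4·75/3 = 100.
b = vr/k = 76·100/4 = 1900.
Fisher's inequality: b ≥ v ⇔ 1900 ≥ 76? YES.

YES


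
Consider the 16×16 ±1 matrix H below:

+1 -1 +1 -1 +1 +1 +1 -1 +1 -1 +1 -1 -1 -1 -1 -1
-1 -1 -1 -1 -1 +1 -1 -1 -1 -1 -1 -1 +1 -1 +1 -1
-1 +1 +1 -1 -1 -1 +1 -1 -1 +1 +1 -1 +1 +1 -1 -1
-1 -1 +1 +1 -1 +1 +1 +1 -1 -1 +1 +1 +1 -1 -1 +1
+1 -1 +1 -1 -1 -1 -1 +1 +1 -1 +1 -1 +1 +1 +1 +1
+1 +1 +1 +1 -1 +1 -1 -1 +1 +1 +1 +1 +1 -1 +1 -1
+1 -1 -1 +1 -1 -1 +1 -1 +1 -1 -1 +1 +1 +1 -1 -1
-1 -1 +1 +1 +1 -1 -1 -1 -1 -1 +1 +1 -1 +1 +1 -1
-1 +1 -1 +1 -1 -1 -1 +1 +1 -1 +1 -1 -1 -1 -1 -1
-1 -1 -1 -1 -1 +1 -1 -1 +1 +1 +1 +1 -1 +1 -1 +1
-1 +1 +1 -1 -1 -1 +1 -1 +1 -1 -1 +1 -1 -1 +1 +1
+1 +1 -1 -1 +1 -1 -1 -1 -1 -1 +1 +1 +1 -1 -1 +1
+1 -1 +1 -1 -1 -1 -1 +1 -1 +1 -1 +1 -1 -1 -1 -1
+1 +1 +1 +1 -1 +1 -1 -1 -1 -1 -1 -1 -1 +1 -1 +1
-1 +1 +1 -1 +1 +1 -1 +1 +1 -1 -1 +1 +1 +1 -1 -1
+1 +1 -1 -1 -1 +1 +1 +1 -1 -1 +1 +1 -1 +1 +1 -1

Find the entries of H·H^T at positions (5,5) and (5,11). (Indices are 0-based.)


Row 5 of H: [1, 1, 1, 1, -1, 1, -1, -1, 1, 1, 1, 1, 1, -1, 1, -1].
Row 11 of H: [1, 1, -1, -1, 1, -1, -1, -1, -1, -1, 1, 1, 1, -1, -1, 1].
(H·H^T)[5][5] = Σ_j H[5][j]·H[5][j] = (1)² + (1)² + (1)² + (1)² + (-1)² + (1)² + (-1)² + (-1)² + (1)² + (1)² + (1)² + (1)² + (1)² + (-1)² + (1)² + (-1)² = 1 + 1 + 1 + 1 + 1 + 1 + 1 + 1 + 1 + 1 + 1 + 1 + 1 + 1 + 1 + 1 = 16.
(H·H^T)[5][11] = Σ_j H[5][j]·H[11][j] = (1)·(1) + (1)·(1) + (1)·(-1) + (1)·(-1) + (-1)·(1) + (1)·(-1) + (-1)·(-1) + (-1)·(-1) + (1)·(-1) + (1)·(-1) + (1)·(1) + (1)·(1) + (1)·(1) + (-1)·(-1) + (1)·(-1) + (-1)·(1) = 1 + 1 + -1 + -1 + -1 + -1 + 1 + 1 + -1 + -1 + 1 + 1 + 1 + 1 + -1 + -1 = 0.
So rows 5 and 11 are orthogonal; the diagonal entry equals n = 16.

(5,5) entry = 16; (5,11) entry = 0.


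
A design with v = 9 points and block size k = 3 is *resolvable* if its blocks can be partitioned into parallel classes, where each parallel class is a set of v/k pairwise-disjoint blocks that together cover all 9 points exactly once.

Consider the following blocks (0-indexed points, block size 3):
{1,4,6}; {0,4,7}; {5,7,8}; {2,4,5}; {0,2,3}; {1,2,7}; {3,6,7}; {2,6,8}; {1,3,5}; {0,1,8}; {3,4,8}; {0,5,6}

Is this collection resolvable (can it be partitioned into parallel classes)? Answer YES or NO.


v = 9, block size k = 3, number of blocks = 12.
For resolvability, blocks must partition into parallel classes of size v/k = 3.
Total blocks must therefore be a multiple of 3: 12 = 3·4 + 0 ⇒ divisible ✓.
Greedy packing gives 4 candidate class(es). Each should be a full parallel class (size 3, covers all 9 points).
  Class 1 (3 blocks): {1,4,6}; {5,7,8}; {0,2,3}. Points covered: [0, 1, 2, 3, 4, 5, 6, 7, 8].
  Class 2 (3 blocks): {0,4,7}; {2,6,8}; {1,3,5}. Points covered: [0, 1, 2, 3, 4, 5, 6, 7, 8].
  Class 3 (3 blocks): {2,4,5}; {3,6,7}; {0,1,8}. Points covered: [0, 1, 2, 3, 4, 5, 6, 7, 8].
  Class 4 (3 blocks): {1,2,7}; {3,4,8}; {0,5,6}. Points covered: [0, 1, 2, 3, 4, 5, 6, 7, 8].
All classes full (size 3)? YES. All classes cover every point? YES.
Resolvable? YES.

YES


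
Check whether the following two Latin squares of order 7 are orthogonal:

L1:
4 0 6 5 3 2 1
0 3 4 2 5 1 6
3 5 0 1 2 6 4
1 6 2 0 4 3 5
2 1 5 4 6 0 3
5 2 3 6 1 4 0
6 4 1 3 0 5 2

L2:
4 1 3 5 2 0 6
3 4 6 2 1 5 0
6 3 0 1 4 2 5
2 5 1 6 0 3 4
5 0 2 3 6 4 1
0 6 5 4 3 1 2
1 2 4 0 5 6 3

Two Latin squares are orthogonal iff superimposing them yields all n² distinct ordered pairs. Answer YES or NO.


Form the n² = 49 superimposed pairs (L1[i][j], L2[i][j]), row by row (rows and columns indexed from 0):
row 0: (4,4) (0,1) (6,3) (5,5) (3,2) (2,0) (1,6)
row 1: (0,3) (3,4) (4,6) (2,2) (5,1) (1,5) (6,0)
row 2: (3,6) (5,3) (0,0) (1,1) (2,4) (6,2) (4,5)
row 3: (1,2) (6,5) (2,1) (0,6) (4,0) (3,3) (5,4)
row 4: (2,5) (1,0) (5,2) (4,3) (6,6) (0,4) (3,1)
row 5: (5,0) (2,6) (3,5) (6,4) (1,3) (4,1) (0,2)
row 6: (6,1) (4,2) (1,4) (3,0) (0,5) (5,6) (2,3)
Orthogonality requires all 49 pairs distinct.
Check by first coordinate: for each symbol s of L1, list the L2 entries in the n cells where L1 = s; they must all differ.
  L1 = 0: L2 entries (in reading order) 1, 3, 0, 6, 4, 2, 5 — all 7 distinct ✓
  L1 = 1: L2 entries (in reading order) 6, 5, 1, 2, 0, 3, 4 — all 7 distinct ✓
  L1 = 2: L2 entries (in reading order) 0, 2, 4, 1, 5, 6, 3 — all 7 distinct ✓
  L1 = 3: L2 entries (in reading order) 2, 4, 6, 3, 1, 5, 0 — all 7 distinct ✓
  L1 = 4: L2 entries (in reading order) 4, 6, 5, 0, 3, 1, 2 — all 7 distinct ✓
  L1 = 5: L2 entries (in reading order) 5, 1, 3, 4, 2, 0, 6 — all 7 distinct ✓
  L1 = 6: L2 entries (in reading order) 3, 0, 2, 5, 6, 4, 1 — all 7 distinct ✓
Every symbol of L1 meets every symbol of L2 exactly once, so all 49 pairs are distinct (49 of 49).
Conclusion: YES.

YES
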